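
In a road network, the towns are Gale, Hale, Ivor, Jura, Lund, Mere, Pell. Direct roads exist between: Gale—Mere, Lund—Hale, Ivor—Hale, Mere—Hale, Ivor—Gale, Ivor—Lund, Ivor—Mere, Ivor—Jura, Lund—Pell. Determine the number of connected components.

Starting from Gale we can reach Gale, Hale, Ivor, Jura, Lund, Mere, Pell. That is one component of size 7.
Total: 1 component.

1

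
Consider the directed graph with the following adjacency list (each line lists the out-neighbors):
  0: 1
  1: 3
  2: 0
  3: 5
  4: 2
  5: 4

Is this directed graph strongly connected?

From 5 we can reach every vertex (0, 1, 2, 3, 4, 5), and every vertex can reach 5 (0, 1, 2, 3, 4, 5). So the whole graph is one strongly connected component.

Yes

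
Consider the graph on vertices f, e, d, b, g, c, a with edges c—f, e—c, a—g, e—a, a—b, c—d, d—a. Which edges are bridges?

a-b, a-g, c-f

The edges on the cycle e-c-d-a-e are not bridges since each lies on that cycle.
But removing c—f disconnects c from f; removing b—a disconnects b from a; removing a—g disconnects a from g — these are bridges.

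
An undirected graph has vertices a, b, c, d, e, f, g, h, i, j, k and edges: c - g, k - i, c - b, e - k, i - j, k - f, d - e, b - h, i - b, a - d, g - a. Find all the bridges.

The edges on the cycle c-g-a-d-e-k-i-b-c are not bridges since each lies on that cycle.
But removing j - i disconnects j from i; removing f - k disconnects f from k; removing h - b disconnects h from b — these are bridges.

b-h, f-k, i-j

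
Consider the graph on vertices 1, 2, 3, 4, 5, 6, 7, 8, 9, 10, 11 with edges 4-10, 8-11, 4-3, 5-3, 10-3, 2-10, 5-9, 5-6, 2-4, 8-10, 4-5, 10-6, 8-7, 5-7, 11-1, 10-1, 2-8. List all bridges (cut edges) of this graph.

The edges on the cycle 2-8-11-1-10-4-2 are not bridges since each lies on that cycle.
But removing 9-5 disconnects 9 from 5 — this is a bridge.

5-9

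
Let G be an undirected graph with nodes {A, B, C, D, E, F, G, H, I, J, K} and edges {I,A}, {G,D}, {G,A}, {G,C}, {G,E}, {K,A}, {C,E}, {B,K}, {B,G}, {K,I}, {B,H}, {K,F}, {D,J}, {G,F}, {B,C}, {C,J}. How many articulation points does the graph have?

1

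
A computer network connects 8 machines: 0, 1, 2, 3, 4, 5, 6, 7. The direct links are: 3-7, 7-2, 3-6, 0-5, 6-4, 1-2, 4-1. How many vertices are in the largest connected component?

6

Starting from 0 we can reach 0, 5. That is one component of size 2.
Starting from 1 we can reach 1, 2, 3, 4, 6, 7. That is one component of size 6.
The largest has 6 vertices.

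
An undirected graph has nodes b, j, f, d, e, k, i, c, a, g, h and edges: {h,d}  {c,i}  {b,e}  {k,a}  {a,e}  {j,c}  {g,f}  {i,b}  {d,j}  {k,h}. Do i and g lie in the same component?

No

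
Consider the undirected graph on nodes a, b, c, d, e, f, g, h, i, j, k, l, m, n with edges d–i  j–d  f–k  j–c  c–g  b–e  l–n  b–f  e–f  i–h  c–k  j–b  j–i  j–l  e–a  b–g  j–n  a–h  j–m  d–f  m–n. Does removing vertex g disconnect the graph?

No

Deleting g leaves 1 component (was 1) (its neighbors b, c remain connected to each other), so g is not a cut vertex.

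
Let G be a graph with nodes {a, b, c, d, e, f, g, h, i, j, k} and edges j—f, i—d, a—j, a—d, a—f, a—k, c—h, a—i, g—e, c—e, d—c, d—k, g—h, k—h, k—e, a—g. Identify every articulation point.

Removing a increases the component count from 2 to 3, so a is a cut vertex.
By contrast removing j leaves 2 components; it is not a cut vertex. No other vertex is a cut vertex either.

a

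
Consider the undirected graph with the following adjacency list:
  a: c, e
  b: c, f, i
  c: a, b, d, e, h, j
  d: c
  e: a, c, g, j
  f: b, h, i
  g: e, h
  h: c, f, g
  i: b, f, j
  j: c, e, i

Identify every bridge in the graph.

The edges on the cycle j-c-h-g-e-j are not bridges since each lies on that cycle.
But removing c-d disconnects c from d — this is a bridge.

c-d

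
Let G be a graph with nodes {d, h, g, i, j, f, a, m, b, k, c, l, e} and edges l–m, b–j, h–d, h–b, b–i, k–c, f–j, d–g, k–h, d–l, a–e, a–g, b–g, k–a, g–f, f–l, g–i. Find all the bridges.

The edges on the cycle h-b-g-f-l-d-h are not bridges since each lies on that cycle.
But removing e–a disconnects e from a; removing c–k disconnects c from k; removing l–m disconnects l from m — these are bridges.

a-e, c-k, l-m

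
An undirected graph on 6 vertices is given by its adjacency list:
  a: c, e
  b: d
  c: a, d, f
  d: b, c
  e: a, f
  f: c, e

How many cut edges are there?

2

The edges on the cycle e-f-c-a-e are not bridges since each lies on that cycle.
But removing d-b disconnects d from b; removing c-d disconnects c from d — these are bridges.
That makes 2 bridges.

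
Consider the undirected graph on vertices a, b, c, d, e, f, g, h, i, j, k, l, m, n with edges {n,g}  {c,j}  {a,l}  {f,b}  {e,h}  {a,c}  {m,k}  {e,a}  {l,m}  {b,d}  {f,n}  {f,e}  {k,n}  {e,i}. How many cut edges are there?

7

The edges on the cycle f-e-a-l-m-k-n-f are not bridges since each lies on that cycle.
But removing c—a disconnects c from a; removing e—h disconnects e from h; removing d—b disconnects d from b; removing e—i disconnects e from i — these are bridges.
In total 7 edges are bridges.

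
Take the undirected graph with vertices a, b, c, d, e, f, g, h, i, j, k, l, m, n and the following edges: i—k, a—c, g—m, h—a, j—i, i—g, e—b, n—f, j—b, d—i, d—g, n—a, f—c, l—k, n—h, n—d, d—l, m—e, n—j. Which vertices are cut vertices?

n

Removing n increases the component count from 1 to 2, so n is a cut vertex.
By contrast removing l leaves 1 component; it is not a cut vertex. No other vertex is a cut vertex either.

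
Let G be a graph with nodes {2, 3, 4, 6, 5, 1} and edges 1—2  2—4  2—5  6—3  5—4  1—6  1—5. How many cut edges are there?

2

The edges on the cycle 1-2-5-1 are not bridges since each lies on that cycle.
But removing 1—6 disconnects 1 from 6; removing 3—6 disconnects 3 from 6 — these are bridges.
That makes 2 bridges.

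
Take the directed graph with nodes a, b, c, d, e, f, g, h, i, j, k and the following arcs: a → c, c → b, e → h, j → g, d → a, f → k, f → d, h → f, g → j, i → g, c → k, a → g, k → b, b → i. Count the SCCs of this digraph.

10

{g, j} are all mutually reachable — one SCC of size 2.
{d} is an SCC by itself.
{i} is an SCC by itself.
{c} is an SCC by itself.
{e} is an SCC by itself.
(and 5 more singleton SCCs)
That gives 10 strongly connected components.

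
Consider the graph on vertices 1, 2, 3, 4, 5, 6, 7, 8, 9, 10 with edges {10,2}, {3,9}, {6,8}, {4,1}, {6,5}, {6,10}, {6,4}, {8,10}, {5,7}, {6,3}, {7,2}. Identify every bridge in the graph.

The edges on the cycle 6-8-10-6 are not bridges since each lies on that cycle.
But removing 9 - 3 disconnects 9 from 3; removing 6 - 4 disconnects 6 from 4; removing 4 - 1 disconnects 4 from 1; removing 6 - 3 disconnects 6 from 3 — these are bridges.

1-4, 3-6, 3-9, 4-6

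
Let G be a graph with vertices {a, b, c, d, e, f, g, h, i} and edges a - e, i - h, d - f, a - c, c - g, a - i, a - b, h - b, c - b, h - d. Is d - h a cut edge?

Removing d - h leaves no path between d and h: the component count goes from 1 to 2. So it is a bridge.

Yes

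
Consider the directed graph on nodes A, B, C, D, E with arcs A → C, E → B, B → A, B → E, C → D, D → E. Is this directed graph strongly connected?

From C we can reach every vertex (A, B, C, D, E), and every vertex can reach C (A, B, C, D, E). So the whole graph is one strongly connected component.

Yes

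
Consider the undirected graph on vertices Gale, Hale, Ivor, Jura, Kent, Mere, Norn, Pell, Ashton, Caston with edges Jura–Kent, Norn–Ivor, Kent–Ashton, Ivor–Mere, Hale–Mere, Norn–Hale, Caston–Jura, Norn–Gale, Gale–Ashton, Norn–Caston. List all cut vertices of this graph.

Norn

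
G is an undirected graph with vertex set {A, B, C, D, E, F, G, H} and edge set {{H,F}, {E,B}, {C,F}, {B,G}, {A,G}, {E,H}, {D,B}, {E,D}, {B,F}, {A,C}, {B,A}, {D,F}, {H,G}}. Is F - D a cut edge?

After removing F - D, the path F-B-D still connects them, so the edge is not a bridge.

No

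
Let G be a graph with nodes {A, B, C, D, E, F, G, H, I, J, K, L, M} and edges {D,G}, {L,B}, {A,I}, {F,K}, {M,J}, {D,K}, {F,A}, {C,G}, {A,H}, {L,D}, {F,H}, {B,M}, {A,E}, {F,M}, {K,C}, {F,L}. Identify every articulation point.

A, F, M

Removing A increases the component count from 1 to 3, so A is a cut vertex.
Removing F increases the component count from 1 to 2, so F is a cut vertex.
Removing M increases the component count from 1 to 2, so M is a cut vertex.
By contrast removing C leaves 1 component; it is not a cut vertex. No other vertex is a cut vertex either.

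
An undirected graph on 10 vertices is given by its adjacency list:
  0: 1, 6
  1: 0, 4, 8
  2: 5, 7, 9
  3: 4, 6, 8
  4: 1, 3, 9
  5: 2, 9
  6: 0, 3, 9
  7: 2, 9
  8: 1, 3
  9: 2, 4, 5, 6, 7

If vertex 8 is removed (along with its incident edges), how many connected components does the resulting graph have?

1

With 8 gone, the remaining components are: {0, 1, 2, 3, 4, 5, 6, 7, 9}.
That is 1 component.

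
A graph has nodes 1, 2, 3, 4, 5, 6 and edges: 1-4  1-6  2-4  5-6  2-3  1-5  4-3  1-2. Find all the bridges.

The edges on the cycle 1-5-6-1 are not bridges since each lies on that cycle.
Every edge lies on some cycle, so there are no bridges.

none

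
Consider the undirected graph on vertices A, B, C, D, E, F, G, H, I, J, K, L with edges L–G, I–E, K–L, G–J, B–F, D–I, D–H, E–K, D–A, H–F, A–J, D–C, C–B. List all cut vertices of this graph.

D

Removing D increases the component count from 1 to 2, so D is a cut vertex.
By contrast removing I leaves 1 component; it is not a cut vertex. No other vertex is a cut vertex either.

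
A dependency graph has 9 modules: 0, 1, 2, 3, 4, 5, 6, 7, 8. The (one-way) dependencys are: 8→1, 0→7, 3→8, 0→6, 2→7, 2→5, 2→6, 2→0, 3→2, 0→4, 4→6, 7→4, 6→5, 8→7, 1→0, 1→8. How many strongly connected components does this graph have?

{1, 8} are all mutually reachable — one SCC of size 2.
{0} is an SCC by itself.
{3} is an SCC by itself.
{2} is an SCC by itself.
{6} is an SCC by itself.
(and 3 more singleton SCCs)
That gives 8 strongly connected components.

8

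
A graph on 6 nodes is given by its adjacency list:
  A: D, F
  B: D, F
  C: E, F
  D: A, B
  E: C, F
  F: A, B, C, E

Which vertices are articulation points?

F

Removing F increases the component count from 1 to 2, so F is a cut vertex.
By contrast removing B leaves 1 component; it is not a cut vertex. No other vertex is a cut vertex either.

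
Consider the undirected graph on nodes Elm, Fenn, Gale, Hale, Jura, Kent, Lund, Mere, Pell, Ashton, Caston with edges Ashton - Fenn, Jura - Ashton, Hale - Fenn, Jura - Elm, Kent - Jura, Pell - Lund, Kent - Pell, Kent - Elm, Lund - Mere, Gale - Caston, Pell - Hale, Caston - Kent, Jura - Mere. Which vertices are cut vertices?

Kent, Caston

Removing Kent increases the component count from 1 to 2, so Kent is a cut vertex.
Removing Caston increases the component count from 1 to 2, so Caston is a cut vertex.
By contrast removing Lund leaves 1 component; it is not a cut vertex. No other vertex is a cut vertex either.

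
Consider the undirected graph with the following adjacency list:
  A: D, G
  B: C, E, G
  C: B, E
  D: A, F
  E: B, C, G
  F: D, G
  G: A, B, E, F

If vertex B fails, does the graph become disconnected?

Deleting B leaves 1 component (was 1) (its neighbors C, E, G remain connected to each other), so B is not a cut vertex.

No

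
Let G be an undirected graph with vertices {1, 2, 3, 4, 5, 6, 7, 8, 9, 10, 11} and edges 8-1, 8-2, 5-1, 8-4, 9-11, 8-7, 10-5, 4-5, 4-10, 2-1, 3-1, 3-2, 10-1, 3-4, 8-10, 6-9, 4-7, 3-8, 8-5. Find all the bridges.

The edges on the cycle 8-4-10-5-1-8 are not bridges since each lies on that cycle.
But removing 6-9 disconnects 6 from 9; removing 9-11 disconnects 9 from 11 — these are bridges.

11-9, 6-9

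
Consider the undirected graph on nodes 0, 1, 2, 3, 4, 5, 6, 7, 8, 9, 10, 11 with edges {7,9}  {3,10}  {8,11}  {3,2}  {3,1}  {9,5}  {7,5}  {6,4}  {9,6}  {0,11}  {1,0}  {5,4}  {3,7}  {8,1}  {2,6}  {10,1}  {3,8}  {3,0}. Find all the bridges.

none

The edges on the cycle 3-8-11-0-3 are not bridges since each lies on that cycle.
Every edge lies on some cycle, so there are no bridges.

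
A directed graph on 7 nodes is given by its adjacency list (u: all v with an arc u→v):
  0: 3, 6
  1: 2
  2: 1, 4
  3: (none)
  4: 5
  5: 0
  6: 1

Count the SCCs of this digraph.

{0, 1, 2, 4, 5, 6} are all mutually reachable — one SCC of size 6.
{3} is an SCC by itself.
That gives 2 strongly connected components.

2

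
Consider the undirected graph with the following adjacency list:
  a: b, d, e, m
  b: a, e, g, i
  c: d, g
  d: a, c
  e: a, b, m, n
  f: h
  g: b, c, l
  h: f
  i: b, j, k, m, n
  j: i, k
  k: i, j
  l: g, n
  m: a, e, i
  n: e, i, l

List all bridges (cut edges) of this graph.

The edges on the cycle i-k-j-i are not bridges since each lies on that cycle.
But removing h-f disconnects h from f — this is a bridge.

f-h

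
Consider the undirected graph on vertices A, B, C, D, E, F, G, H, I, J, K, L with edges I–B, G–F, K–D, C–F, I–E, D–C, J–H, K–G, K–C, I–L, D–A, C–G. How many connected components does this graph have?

3

Starting from H we can reach H, J. That is one component of size 2.
Starting from B we can reach B, E, I, L. That is one component of size 4.
Starting from A we can reach A, C, D, F, G, K. That is one component of size 6.
Total: 3 components.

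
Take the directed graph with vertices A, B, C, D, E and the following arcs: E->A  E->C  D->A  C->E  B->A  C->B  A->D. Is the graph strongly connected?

There is no directed path from B to E, so the graph is not strongly connected.

No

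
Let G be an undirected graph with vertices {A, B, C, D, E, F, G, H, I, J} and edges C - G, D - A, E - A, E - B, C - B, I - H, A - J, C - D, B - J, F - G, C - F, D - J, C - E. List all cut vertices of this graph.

C

Removing C increases the component count from 2 to 3, so C is a cut vertex.
By contrast removing J leaves 2 components; it is not a cut vertex. No other vertex is a cut vertex either.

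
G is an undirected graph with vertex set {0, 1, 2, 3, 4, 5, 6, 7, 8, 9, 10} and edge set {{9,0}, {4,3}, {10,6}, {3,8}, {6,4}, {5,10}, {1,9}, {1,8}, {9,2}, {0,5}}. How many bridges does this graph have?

1

The edges on the cycle 1-9-0-5-10-6-4-3-8-1 are not bridges since each lies on that cycle.
But removing 9—2 disconnects 9 from 2 — this is a bridge.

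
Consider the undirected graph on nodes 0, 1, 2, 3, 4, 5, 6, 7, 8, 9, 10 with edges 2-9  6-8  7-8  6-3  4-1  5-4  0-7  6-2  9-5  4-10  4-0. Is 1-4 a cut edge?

Yes

Removing 1-4 leaves no path between 1 and 4: the component count goes from 1 to 2. So it is a bridge.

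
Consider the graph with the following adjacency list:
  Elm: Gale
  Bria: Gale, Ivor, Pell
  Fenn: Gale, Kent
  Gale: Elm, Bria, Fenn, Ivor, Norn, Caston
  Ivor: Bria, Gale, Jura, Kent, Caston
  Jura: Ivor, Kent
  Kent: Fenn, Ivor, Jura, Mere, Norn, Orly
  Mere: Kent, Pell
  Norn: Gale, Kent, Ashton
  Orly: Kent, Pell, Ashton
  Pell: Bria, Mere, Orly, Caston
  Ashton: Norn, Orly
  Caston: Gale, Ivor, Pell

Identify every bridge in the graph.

The edges on the cycle Ivor-Gale-Norn-Ashton-Orly-Pell-Caston-Ivor are not bridges since each lies on that cycle.
But removing Elm-Gale disconnects Elm from Gale — this is a bridge.

Elm-Gale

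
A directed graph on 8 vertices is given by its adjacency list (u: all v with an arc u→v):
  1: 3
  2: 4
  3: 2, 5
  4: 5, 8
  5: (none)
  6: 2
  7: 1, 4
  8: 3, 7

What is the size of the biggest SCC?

{1, 2, 3, 4, 7, 8} are all mutually reachable — one SCC of size 6.
{6} is an SCC by itself.
{5} is an SCC by itself.
The largest has 6 vertices.

6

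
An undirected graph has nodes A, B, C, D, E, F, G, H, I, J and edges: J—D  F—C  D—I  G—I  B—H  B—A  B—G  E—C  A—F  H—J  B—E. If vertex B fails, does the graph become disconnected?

Deleting B raises the number of components from 1 to 2, so B is a cut vertex.

Yes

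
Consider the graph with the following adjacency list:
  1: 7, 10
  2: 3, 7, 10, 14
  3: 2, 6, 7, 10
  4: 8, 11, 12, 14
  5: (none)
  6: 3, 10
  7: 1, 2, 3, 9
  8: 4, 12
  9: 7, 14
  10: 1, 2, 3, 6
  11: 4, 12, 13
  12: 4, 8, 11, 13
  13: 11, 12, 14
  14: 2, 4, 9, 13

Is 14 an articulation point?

Yes

Deleting 14 raises the number of components from 2 to 3, so 14 is a cut vertex.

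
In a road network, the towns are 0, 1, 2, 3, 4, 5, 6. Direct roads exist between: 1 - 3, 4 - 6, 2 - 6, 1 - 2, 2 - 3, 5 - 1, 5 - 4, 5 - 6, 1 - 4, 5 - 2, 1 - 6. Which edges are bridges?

The edges on the cycle 1-2-3-1 are not bridges since each lies on that cycle.
Every edge lies on some cycle, so there are no bridges.

none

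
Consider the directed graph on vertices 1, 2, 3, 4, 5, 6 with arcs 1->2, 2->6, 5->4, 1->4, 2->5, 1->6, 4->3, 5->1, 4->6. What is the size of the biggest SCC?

3

{1, 2, 5} are all mutually reachable — one SCC of size 3.
{4} is an SCC by itself.
{6} is an SCC by itself.
{3} is an SCC by itself.
The largest has 3 vertices.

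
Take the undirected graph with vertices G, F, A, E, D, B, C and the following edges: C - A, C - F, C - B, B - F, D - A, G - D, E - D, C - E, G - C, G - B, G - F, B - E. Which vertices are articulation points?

none

Removing G, for instance, still leaves 1 component. No single vertex removal increases the component count — the graph has no articulation points.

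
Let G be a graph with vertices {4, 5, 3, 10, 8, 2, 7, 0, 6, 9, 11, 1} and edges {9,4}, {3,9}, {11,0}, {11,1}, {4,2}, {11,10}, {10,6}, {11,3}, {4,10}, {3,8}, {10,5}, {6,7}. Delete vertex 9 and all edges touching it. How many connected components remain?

With 9 gone, the remaining components are: {0, 1, 2, 3, 4, 5, 6, 7, 8, 10, 11}.
That is 1 component.

1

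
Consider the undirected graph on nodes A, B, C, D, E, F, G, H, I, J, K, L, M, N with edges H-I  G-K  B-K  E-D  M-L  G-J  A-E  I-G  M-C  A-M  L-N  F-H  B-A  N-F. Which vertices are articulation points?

Removing A increases the component count from 1 to 2, so A is a cut vertex.
Removing E increases the component count from 1 to 2, so E is a cut vertex.
Removing G increases the component count from 1 to 2, so G is a cut vertex.
Likewise M is a cut vertex.
By contrast removing B leaves 1 component; it is not a cut vertex. No other vertex is a cut vertex either.

A, E, G, M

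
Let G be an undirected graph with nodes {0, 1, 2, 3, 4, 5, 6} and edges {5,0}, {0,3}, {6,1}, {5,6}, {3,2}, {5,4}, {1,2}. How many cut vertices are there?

1

Removing 5 increases the component count from 1 to 2, so 5 is a cut vertex.
By contrast removing 0 leaves 1 component; it is not a cut vertex. No other vertex is a cut vertex either.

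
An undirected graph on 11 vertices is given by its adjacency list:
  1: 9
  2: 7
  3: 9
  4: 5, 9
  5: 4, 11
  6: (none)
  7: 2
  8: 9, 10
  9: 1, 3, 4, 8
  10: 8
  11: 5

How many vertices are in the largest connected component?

6 is isolated — a component by itself.
Starting from 2 we can reach 2, 7. That is one component of size 2.
Starting from 1 we can reach 1, 3, 4, 5, 8, 9, 10, 11. That is one component of size 8.
The largest has 8 vertices.

8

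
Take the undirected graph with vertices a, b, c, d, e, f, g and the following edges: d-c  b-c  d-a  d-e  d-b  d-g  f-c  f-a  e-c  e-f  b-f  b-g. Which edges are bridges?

The edges on the cycle d-e-c-b-d are not bridges since each lies on that cycle.
Every edge lies on some cycle, so there are no bridges.

none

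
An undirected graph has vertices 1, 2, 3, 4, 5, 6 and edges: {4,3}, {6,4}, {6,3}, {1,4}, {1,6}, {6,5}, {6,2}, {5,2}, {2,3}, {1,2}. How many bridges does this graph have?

The edges on the cycle 6-5-2-6 are not bridges since each lies on that cycle.
Every edge lies on some cycle, so there are no bridges.

0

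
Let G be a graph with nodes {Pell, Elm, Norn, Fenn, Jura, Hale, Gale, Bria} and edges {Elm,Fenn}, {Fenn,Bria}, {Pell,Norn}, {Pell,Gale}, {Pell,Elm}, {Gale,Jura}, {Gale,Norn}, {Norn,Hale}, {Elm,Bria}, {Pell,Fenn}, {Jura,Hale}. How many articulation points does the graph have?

1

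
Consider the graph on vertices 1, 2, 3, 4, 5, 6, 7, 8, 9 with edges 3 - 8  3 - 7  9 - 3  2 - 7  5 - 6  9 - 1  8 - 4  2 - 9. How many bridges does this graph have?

The edges on the cycle 2-9-3-7-2 are not bridges since each lies on that cycle.
But removing 9 - 1 disconnects 9 from 1; removing 3 - 8 disconnects 3 from 8; removing 8 - 4 disconnects 8 from 4; removing 6 - 5 disconnects 6 from 5 — these are bridges.
That makes 4 bridges.

4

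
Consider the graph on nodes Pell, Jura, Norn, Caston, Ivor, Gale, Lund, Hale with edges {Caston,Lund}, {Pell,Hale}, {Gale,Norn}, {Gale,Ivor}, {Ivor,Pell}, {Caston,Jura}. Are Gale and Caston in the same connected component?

The component containing Gale is {Gale, Hale, Ivor, Norn, Pell}, and Caston is not in it.

No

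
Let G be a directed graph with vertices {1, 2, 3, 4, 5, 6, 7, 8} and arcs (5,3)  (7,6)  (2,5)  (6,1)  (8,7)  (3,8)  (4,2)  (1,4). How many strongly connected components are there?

1

{1, 2, 3, 4, 5, 6, 7, 8} are all mutually reachable — one SCC of size 8.
That gives 1 strongly connected component.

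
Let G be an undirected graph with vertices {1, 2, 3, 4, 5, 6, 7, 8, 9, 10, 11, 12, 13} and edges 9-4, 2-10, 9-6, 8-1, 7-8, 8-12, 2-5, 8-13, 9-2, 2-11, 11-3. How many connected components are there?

Starting from 1 we can reach 1, 7, 8, 12, 13. That is one component of size 5.
Starting from 2 we can reach 2, 3, 4, 5, 6, 9, 10, 11. That is one component of size 8.
Total: 2 components.

2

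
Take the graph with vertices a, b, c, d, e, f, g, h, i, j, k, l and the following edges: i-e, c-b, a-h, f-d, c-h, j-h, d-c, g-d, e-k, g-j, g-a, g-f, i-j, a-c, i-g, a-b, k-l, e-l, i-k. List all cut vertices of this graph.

i

Removing i increases the component count from 1 to 2, so i is a cut vertex.
By contrast removing d leaves 1 component; it is not a cut vertex. No other vertex is a cut vertex either.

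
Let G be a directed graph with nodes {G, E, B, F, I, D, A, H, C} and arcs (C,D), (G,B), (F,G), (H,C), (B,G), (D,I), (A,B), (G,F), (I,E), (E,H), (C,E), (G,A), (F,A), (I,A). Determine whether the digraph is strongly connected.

There is no directed path from F to C, so the graph is not strongly connected.

No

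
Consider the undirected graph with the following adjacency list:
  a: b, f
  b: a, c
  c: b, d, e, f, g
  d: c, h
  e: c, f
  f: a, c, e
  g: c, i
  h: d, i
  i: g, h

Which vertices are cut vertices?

c

Removing c increases the component count from 1 to 2, so c is a cut vertex.
By contrast removing f leaves 1 component; it is not a cut vertex. No other vertex is a cut vertex either.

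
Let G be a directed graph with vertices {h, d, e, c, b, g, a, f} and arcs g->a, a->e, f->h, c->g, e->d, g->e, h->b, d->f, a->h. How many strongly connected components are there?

{a} is an SCC by itself.
{d} is an SCC by itself.
{e} is an SCC by itself.
{h} is an SCC by itself.
{g} is an SCC by itself.
(and 3 more singleton SCCs)
That gives 8 strongly connected components.

8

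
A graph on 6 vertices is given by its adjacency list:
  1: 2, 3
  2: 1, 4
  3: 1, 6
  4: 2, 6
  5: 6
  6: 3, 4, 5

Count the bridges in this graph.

1

The edges on the cycle 1-2-4-6-3-1 are not bridges since each lies on that cycle.
But removing 6-5 disconnects 6 from 5 — this is a bridge.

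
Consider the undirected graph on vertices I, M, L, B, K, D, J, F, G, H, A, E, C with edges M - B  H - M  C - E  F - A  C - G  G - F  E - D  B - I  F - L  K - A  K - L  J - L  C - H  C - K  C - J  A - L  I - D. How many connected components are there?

1

Starting from A we can reach A, B, C, D, E, F, G, H, I, J, K, L, M. That is one component of size 13.
Total: 1 component.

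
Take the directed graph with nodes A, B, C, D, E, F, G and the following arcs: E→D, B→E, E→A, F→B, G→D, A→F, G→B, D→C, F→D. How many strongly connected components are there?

4

{A, B, E, F} are all mutually reachable — one SCC of size 4.
{G} is an SCC by itself.
{C} is an SCC by itself.
{D} is an SCC by itself.
That gives 4 strongly connected components.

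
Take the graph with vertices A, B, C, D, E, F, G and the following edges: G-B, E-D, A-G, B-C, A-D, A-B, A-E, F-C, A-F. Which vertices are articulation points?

Removing A increases the component count from 1 to 2, so A is a cut vertex.
By contrast removing B leaves 1 component; it is not a cut vertex. No other vertex is a cut vertex either.

A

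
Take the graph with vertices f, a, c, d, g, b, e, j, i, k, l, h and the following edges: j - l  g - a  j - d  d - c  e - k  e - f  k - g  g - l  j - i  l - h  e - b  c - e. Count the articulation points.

Removing e increases the component count from 1 to 3, so e is a cut vertex.
Removing g increases the component count from 1 to 2, so g is a cut vertex.
Removing j increases the component count from 1 to 2, so j is a cut vertex.
Likewise l is a cut vertex.
By contrast removing c leaves 1 component; it is not a cut vertex. No other vertex is a cut vertex either.

4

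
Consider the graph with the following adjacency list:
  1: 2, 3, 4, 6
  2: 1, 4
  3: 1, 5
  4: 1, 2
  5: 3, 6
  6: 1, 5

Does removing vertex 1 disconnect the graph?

Deleting 1 raises the number of components from 1 to 2, so 1 is a cut vertex.

Yes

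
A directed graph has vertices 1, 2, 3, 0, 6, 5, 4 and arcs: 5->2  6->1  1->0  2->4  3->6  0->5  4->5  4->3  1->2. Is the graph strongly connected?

Yes

From 5 we can reach every vertex (0, 1, 2, 3, 4, 5, 6), and every vertex can reach 5 (0, 1, 2, 3, 4, 5, 6). So the whole graph is one strongly connected component.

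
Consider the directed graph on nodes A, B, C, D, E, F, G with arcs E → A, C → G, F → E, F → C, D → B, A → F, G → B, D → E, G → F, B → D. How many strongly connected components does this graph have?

1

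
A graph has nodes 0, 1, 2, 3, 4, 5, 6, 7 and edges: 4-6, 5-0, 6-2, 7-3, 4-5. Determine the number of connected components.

3

1 is isolated — a component by itself.
Starting from 3 we can reach 3, 7. That is one component of size 2.
Starting from 0 we can reach 0, 2, 4, 5, 6. That is one component of size 5.
Total: 3 components.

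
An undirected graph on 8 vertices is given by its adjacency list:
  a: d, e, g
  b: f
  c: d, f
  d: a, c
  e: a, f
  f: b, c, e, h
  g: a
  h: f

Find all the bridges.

The edges on the cycle c-d-a-e-f-c are not bridges since each lies on that cycle.
But removing f-h disconnects f from h; removing a-g disconnects a from g; removing f-b disconnects f from b — these are bridges.

a-g, b-f, f-h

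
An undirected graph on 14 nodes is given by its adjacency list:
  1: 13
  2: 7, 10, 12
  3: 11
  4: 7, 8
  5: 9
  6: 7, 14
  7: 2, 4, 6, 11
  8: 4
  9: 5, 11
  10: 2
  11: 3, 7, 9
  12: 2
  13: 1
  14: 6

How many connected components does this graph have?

Starting from 1 we can reach 1, 13. That is one component of size 2.
Starting from 2 we can reach 2, 3, 4, 5, 6, 7, 8, 9, 10, 11, 12, 14. That is one component of size 12.
Total: 2 components.

2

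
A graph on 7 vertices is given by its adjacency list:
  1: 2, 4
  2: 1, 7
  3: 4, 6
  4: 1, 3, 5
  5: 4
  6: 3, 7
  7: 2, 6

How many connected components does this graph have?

Starting from 1 we can reach 1, 2, 3, 4, 5, 6, 7. That is one component of size 7.
Total: 1 component.

1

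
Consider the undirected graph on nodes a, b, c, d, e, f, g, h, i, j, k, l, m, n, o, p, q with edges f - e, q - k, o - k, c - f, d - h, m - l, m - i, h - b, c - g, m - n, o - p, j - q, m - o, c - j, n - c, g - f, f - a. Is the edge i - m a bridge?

Removing i - m leaves no path between i and m: the component count goes from 2 to 3. So it is a bridge.

Yes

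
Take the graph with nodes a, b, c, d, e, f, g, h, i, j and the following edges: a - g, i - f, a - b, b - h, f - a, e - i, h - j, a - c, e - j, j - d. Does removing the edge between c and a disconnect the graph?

Yes

Removing c - a leaves no path between c and a: the component count goes from 1 to 2. So it is a bridge.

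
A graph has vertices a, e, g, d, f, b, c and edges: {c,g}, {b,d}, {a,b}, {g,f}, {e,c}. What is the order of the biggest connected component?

4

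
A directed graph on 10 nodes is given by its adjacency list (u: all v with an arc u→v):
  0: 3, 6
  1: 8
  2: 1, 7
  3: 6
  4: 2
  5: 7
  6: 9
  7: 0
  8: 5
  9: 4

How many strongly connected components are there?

1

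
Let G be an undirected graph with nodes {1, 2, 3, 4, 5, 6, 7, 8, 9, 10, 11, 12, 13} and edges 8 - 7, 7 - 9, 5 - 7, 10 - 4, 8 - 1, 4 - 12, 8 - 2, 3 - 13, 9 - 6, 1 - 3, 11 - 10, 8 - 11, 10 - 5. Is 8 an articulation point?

Yes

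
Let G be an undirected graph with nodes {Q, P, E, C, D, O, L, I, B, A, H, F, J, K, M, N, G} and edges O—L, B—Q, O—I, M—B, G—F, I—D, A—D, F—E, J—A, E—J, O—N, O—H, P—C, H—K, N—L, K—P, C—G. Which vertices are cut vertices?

Removing B increases the component count from 2 to 3, so B is a cut vertex.
Removing O increases the component count from 2 to 3, so O is a cut vertex.
By contrast removing I leaves 2 components; it is not a cut vertex. No other vertex is a cut vertex either.

B, O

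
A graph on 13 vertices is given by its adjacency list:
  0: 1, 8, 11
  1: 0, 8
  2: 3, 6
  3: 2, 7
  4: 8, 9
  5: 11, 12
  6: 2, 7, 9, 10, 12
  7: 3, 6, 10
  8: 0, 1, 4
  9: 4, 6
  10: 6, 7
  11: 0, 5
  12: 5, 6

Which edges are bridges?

none

The edges on the cycle 6-2-3-7-6 are not bridges since each lies on that cycle.
Every edge lies on some cycle, so there are no bridges.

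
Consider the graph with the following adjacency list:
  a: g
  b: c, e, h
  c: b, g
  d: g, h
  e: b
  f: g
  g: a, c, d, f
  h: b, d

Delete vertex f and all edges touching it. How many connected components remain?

1

With f gone, the remaining components are: {a, b, c, d, e, g, h}.
That is 1 component.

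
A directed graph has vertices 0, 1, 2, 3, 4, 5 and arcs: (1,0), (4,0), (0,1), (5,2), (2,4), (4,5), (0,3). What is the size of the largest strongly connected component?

{2, 4, 5} are all mutually reachable — one SCC of size 3.
{0, 1} are all mutually reachable — one SCC of size 2.
{3} is an SCC by itself.
The largest has 3 vertices.

3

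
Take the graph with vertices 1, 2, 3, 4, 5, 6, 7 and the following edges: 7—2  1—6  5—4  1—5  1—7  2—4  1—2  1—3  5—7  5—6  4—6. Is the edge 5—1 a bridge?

After removing 5—1, the path 5-7-1 still connects them, so the edge is not a bridge.

No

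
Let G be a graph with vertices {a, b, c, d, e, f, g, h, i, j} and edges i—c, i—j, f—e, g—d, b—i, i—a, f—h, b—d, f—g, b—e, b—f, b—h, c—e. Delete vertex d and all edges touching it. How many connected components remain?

1

With d gone, the remaining components are: {a, b, c, e, f, g, h, i, j}.
That is 1 component.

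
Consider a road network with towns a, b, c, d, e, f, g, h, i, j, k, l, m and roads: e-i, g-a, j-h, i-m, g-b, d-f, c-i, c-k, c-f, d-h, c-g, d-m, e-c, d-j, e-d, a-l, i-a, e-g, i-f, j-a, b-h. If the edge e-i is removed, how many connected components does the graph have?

1

e and i are still connected via e-c-i, so the component count stays at 1.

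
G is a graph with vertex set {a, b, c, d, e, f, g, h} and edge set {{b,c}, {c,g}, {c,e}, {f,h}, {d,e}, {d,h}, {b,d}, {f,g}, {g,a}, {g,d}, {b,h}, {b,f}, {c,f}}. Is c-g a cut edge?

No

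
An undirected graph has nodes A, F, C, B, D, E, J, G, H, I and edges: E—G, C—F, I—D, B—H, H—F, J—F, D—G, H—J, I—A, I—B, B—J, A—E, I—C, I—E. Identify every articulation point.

I

Removing I increases the component count from 1 to 2, so I is a cut vertex.
By contrast removing H leaves 1 component; it is not a cut vertex. No other vertex is a cut vertex either.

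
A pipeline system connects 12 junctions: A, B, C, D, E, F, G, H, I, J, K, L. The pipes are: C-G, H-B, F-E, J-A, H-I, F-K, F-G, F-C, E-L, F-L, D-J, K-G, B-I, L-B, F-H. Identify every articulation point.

F, J

Removing F increases the component count from 2 to 3, so F is a cut vertex.
Removing J increases the component count from 2 to 3, so J is a cut vertex.
By contrast removing C leaves 2 components; it is not a cut vertex. No other vertex is a cut vertex either.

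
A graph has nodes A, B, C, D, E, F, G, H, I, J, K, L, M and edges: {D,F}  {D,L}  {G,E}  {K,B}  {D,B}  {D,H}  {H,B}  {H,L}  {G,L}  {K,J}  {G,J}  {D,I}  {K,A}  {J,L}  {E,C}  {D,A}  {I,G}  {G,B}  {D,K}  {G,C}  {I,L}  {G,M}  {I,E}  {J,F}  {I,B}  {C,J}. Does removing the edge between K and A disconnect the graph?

After removing K - A, the path K-D-A still connects them, so the edge is not a bridge.

No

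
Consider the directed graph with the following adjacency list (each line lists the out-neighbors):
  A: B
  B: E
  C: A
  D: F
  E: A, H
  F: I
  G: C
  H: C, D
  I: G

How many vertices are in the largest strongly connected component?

9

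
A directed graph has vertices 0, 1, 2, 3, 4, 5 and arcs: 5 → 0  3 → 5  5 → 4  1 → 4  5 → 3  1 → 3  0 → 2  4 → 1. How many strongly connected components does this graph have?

3

{1, 3, 4, 5} are all mutually reachable — one SCC of size 4.
{2} is an SCC by itself.
{0} is an SCC by itself.
That gives 3 strongly connected components.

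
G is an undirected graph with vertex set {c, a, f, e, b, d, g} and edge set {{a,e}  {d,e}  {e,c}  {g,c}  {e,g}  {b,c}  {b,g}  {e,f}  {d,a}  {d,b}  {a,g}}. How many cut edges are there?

The edges on the cycle e-g-c-e are not bridges since each lies on that cycle.
But removing f—e disconnects f from e — this is a bridge.

1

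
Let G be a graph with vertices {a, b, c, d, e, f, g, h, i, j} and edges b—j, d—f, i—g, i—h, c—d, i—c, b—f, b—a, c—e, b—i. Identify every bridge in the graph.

a-b, b-j, c-e, g-i, h-i

The edges on the cycle b-i-c-d-f-b are not bridges since each lies on that cycle.
But removing e—c disconnects e from c; removing i—g disconnects i from g; removing b—j disconnects b from j; removing i—h disconnects i from h — these are bridges.
In total 5 edges are bridges.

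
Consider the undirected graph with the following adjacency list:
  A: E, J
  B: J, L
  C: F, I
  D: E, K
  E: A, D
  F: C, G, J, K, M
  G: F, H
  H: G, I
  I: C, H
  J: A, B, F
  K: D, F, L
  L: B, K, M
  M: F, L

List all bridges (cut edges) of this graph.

none

The edges on the cycle F-G-H-I-C-F are not bridges since each lies on that cycle.
Every edge lies on some cycle, so there are no bridges.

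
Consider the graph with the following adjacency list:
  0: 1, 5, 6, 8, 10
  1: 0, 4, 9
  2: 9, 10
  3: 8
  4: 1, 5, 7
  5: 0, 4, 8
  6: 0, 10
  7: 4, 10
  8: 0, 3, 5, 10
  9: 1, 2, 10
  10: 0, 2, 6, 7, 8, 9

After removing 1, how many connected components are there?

1

With 1 gone, the remaining components are: {0, 2, 3, 4, 5, 6, 7, 8, 9, 10}.
That is 1 component.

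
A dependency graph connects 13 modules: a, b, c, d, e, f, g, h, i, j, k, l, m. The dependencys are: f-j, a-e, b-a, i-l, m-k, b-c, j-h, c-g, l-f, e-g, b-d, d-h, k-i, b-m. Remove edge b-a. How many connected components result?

b and a are still connected via b-c-g-e-a, so the component count stays at 1.

1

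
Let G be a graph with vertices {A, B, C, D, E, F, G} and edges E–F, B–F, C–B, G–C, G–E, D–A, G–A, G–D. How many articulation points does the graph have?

1

Removing G increases the component count from 1 to 2, so G is a cut vertex.
By contrast removing D leaves 1 component; it is not a cut vertex. No other vertex is a cut vertex either.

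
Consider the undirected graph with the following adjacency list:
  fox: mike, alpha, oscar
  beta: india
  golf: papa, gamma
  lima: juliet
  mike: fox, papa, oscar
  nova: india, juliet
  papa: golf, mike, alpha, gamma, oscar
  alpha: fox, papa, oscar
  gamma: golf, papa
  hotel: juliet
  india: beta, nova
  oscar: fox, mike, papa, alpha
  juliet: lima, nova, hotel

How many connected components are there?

2

Starting from beta we can reach beta, lima, nova, hotel, india, juliet. That is one component of size 6.
Starting from fox we can reach fox, golf, mike, papa, alpha, gamma, oscar. That is one component of size 7.
Total: 2 components.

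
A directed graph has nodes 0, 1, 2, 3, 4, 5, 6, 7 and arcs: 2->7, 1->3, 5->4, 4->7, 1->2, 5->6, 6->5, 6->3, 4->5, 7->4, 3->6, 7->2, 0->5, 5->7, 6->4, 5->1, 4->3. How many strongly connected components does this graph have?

2

{1, 2, 3, 4, 5, 6, 7} are all mutually reachable — one SCC of size 7.
{0} is an SCC by itself.
That gives 2 strongly connected components.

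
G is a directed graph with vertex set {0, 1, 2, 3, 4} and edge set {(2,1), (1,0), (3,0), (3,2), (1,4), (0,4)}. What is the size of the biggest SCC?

1

{1} is an SCC by itself.
{3} is an SCC by itself.
{2} is an SCC by itself.
{0} is an SCC by itself.
{4} is an SCC by itself.
The largest has 1 vertex.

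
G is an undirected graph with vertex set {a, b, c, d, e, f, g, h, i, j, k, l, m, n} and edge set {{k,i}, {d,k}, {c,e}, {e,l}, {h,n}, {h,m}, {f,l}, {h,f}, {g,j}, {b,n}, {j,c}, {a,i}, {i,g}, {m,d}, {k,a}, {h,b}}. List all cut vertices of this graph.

Removing h increases the component count from 1 to 2, so h is a cut vertex.
By contrast removing l leaves 1 component; it is not a cut vertex. No other vertex is a cut vertex either.

h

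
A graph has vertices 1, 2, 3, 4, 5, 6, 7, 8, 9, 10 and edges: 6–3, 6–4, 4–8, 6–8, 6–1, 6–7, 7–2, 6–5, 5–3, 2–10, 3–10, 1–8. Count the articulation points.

Removing 6 increases the component count from 2 to 3, so 6 is a cut vertex.
By contrast removing 5 leaves 2 components; it is not a cut vertex. No other vertex is a cut vertex either.

1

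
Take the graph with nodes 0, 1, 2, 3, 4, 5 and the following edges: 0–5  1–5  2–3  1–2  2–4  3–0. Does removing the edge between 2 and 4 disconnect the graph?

Removing 2–4 leaves no path between 2 and 4: the component count goes from 1 to 2. So it is a bridge.

Yes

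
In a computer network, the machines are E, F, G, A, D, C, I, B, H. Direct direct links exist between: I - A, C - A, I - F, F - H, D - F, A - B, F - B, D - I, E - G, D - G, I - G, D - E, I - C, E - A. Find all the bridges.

F-H

The edges on the cycle I-C-A-I are not bridges since each lies on that cycle.
But removing F - H disconnects F from H — this is a bridge.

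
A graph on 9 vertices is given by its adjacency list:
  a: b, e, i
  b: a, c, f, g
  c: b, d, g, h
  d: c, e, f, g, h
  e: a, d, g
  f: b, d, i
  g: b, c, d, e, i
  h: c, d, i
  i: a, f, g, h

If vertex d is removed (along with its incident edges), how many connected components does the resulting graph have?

With d gone, the remaining components are: {a, b, c, e, f, g, h, i}.
That is 1 component.

1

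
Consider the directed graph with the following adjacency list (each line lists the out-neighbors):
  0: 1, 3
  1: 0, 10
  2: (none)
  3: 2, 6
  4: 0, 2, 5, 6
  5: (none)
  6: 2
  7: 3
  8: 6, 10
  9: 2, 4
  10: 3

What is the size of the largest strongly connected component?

2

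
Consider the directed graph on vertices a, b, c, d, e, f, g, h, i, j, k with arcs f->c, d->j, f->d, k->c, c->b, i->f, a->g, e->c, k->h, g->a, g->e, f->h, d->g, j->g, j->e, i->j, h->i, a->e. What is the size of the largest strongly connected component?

{f, h, i} are all mutually reachable — one SCC of size 3.
{a, g} are all mutually reachable — one SCC of size 2.
{c} is an SCC by itself.
{b} is an SCC by itself.
{e} is an SCC by itself.
(and 3 more singleton SCCs)
The largest has 3 vertices.

3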